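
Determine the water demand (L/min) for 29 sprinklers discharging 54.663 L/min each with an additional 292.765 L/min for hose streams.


Sprinkler demand = 29 * 54.663 = 1585.227 L/min
Total = 1585.227 + 292.765 = 1877.992 L/min

1877.992 L/min


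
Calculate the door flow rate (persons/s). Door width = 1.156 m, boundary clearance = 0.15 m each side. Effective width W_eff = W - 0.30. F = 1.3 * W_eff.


W_eff = 1.156 - 0.30 = 0.856 m
F = 1.3 * 0.856 = 1.1128 persons/s

1.1128 persons/s


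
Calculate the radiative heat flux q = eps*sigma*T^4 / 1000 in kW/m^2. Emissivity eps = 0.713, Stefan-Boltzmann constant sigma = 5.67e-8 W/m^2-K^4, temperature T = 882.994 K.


T^4 = 6.0790e+11
q = 0.713 * 5.67e-8 * 6.0790e+11 / 1000 = 24.576 kW/m^2

24.576 kW/m^2


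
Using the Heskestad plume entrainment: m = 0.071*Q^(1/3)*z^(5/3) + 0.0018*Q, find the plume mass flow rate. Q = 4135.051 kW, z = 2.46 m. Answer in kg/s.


Q^(1/3) = 16.051
z^(5/3) = 4.4829
First term = 0.071 * 16.051 * 4.4829 = 5.1087
Second term = 0.0018 * 4135.051 = 7.4431
m = 12.552 kg/s

12.552 kg/s


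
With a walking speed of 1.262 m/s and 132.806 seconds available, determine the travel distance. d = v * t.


d = 1.262 * 132.806 = 167.60 m

167.60 m


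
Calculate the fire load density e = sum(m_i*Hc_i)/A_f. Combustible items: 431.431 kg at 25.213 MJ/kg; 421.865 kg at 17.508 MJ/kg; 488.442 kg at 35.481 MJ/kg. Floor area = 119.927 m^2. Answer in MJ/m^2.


Total energy = 431.431*25.213 + 421.865*17.508 + 488.442*35.481
= 10877.67 + 7386.012 + 17330.41
= 35594.09 MJ
e = 35594.09 / 119.927 = 296.80 MJ/m^2

296.80 MJ/m^2


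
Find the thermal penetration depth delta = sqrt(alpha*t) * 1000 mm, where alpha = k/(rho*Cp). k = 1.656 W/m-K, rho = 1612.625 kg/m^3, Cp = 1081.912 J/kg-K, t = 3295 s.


alpha = 1.656 / (1612.625 * 1081.912) = 9.4915e-07 m^2/s
alpha * t = 0.0031275
delta = sqrt(0.0031275) * 1000 = 55.924 mm

55.924 mm


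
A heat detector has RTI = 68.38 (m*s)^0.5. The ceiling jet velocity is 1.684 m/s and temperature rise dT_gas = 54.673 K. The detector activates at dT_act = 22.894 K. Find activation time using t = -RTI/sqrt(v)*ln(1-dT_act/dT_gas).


dT_act/dT_gas = 0.41874
ln(1 - 0.41874) = -0.54256
t = -68.38 / sqrt(1.684) * -0.54256 = 28.590 s

28.590 s


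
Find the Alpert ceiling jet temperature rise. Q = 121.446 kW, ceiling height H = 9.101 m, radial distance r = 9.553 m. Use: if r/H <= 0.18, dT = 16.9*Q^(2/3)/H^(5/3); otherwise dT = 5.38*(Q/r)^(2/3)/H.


r/H = 9.553 / 9.101 = 1.0497
r/H > 0.18, so dT = 5.38*(Q/r)^(2/3)/H
Q/r = 12.713
(Q/r)^(2/3) = 5.4471
dT = 5.38 * 5.4471 / 9.101 = 3.2200 K

3.2200 K


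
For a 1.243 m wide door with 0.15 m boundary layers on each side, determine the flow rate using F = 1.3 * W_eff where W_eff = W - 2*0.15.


W_eff = 1.243 - 0.30 = 0.943 m
F = 1.3 * 0.943 = 1.2259 persons/s

1.2259 persons/s


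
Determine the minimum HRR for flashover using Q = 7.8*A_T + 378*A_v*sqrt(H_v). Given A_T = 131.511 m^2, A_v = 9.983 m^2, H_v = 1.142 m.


7.8*A_T = 1025.8
sqrt(H_v) = 1.0686
378*A_v*sqrt(H_v) = 4032.6
Q = 1025.8 + 4032.6 = 5058.4 kW

5058.4 kW


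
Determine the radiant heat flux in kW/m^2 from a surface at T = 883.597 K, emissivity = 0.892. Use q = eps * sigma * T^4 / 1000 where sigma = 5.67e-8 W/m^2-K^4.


T^4 = 6.0956e+11
q = 0.892 * 5.67e-8 * 6.0956e+11 / 1000 = 30.829 kW/m^2

30.829 kW/m^2


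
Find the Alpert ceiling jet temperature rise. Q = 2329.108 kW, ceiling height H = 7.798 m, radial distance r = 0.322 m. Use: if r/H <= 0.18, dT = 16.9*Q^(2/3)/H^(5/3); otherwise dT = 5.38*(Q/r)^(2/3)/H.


r/H = 0.322 / 7.798 = 0.041293
r/H <= 0.18, so dT = 16.9*Q^(2/3)/H^(5/3)
Q^(2/3) = 175.71
H^(5/3) = 30.665
dT = 16.9 * 175.71 / 30.665 = 96.837 K

96.837 K


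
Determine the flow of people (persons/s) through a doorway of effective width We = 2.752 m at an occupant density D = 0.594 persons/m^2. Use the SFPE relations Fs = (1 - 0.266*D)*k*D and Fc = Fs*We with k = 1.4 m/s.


1 - 0.266*D = 1 - 0.266*0.594 = 0.84200
Fs = 0.84200 * 1.4 * 0.594 = 0.70020 persons/(s*m)
Fc = 0.70020 * 2.752 = 1.9270 persons/s

1.9270 persons/s


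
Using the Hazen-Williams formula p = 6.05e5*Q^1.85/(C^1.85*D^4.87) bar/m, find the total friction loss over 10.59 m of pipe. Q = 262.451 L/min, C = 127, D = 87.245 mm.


Q^1.85 = 29870
C^1.85 = 7799.0
D^4.87 = 2.8275e+09
p/m = 0.00081950 bar/m
p_total = 0.00081950 * 10.59 = 0.0086786 bar

0.0086786 bar


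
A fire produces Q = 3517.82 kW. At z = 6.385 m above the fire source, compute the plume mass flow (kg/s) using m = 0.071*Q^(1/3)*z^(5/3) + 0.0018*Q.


Q^(1/3) = 15.209
z^(5/3) = 21.975
First term = 0.071 * 15.209 * 21.975 = 23.729
Second term = 0.0018 * 3517.82 = 6.3321
m = 30.061 kg/s

30.061 kg/s


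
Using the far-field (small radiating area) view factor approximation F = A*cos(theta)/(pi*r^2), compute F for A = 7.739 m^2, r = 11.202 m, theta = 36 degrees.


cos(36 deg) = 0.80902
pi*r^2 = 394.22
F = 7.739 * 0.80902 / 394.22 = 0.015882

0.015882


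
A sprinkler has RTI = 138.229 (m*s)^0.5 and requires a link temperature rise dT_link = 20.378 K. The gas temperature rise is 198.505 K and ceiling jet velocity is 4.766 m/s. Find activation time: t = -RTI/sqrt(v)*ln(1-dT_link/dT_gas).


dT_link/dT_gas = 0.10266
ln(1 - 0.10266) = -0.10832
t = -138.229 / sqrt(4.766) * -0.10832 = 6.8584 s

6.8584 s


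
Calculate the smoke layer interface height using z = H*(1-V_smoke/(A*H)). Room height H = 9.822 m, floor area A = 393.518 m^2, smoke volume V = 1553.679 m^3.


V/(A*H) = 0.40197
1 - 0.40197 = 0.59803
z = 9.822 * 0.59803 = 5.8738 m

5.8738 m


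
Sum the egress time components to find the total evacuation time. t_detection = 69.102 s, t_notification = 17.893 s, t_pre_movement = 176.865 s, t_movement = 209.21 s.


Total = 69.102 + 17.893 + 176.865 + 209.21 = 473.07 s

473.07 s


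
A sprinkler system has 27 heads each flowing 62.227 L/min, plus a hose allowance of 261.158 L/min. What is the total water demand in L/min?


Sprinkler demand = 27 * 62.227 = 1680.129 L/min
Total = 1680.129 + 261.158 = 1941.287 L/min

1941.287 L/min


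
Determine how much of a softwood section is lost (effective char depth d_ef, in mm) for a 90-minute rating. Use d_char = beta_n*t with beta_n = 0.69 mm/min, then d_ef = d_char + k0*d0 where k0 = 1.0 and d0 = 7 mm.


d_char = 0.69 * 90 = 62.1 mm
d_ef = 62.1 + 1.0*7 = 69.1 mm

69.1 mm


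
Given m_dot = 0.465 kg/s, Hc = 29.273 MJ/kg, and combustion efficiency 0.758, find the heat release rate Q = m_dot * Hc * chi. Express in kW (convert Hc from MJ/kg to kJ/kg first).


Hc = 29.273 MJ/kg = 29.273 * 1000 kJ/kg = 29273 kJ/kg
Q = 0.465 kg/s * 29273 kJ/kg * 0.758 = 10318 kW

10318 kW


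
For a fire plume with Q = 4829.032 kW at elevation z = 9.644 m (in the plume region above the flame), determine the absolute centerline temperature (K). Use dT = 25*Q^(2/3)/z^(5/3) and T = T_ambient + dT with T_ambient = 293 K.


Q^(2/3) = 285.70
z^(5/3) = 43.695
dT = 25 * 285.70 / 43.695 = 163.46 K
T = 293 + 163.46 = 456.46 K

456.46 K


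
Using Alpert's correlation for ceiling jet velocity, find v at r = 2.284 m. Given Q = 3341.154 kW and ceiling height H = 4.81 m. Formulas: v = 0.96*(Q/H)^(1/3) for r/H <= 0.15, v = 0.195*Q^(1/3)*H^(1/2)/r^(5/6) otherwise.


r/H = 2.284 / 4.81 = 0.47484
r/H > 0.15, so v = 0.195*Q^(1/3)*H^(1/2)/r^(5/6)
Q^(1/3) = 14.950
H^(1/2) = 2.1932
r^(5/6) = 1.9903
v = 0.195 * 14.950 * 2.1932 / 1.9903 = 3.2124 m/s

3.2124 m/s


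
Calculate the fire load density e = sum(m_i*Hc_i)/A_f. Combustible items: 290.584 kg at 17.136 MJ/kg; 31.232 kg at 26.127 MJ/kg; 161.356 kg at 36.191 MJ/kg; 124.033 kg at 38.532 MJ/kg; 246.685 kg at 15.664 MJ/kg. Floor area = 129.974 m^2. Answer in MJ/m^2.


Total energy = 290.584*17.136 + 31.232*26.127 + 161.356*36.191 + 124.033*38.532 + 246.685*15.664
= 4979.447 + 815.9985 + 5839.635 + 4779.240 + 3864.074
= 20278.39 MJ
e = 20278.39 / 129.974 = 156.02 MJ/m^2

156.02 MJ/m^2


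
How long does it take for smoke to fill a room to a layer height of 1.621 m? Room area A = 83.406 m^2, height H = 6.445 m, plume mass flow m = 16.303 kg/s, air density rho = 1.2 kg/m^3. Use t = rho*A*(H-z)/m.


H - z = 4.824 m
t = 1.2 * 83.406 * 4.824 / 16.303 = 29.615 s

29.615 s


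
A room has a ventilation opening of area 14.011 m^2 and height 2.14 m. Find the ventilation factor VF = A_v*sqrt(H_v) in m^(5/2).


sqrt(H_v) = 1.4629
VF = 14.011 * 1.4629 = 20.496 m^(5/2)

20.496 m^(5/2)


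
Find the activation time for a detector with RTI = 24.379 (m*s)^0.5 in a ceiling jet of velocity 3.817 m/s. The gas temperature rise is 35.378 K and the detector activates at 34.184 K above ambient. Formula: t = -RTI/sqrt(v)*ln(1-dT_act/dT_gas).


dT_act/dT_gas = 0.96625
ln(1 - 0.96625) = -3.3888
t = -24.379 / sqrt(3.817) * -3.3888 = 42.286 s

42.286 s


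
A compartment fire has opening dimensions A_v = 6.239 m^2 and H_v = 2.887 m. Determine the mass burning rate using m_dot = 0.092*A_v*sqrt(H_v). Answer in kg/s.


sqrt(H_v) = 1.6991
m_dot = 0.092 * 6.239 * 1.6991 = 0.97527 kg/s

0.97527 kg/s


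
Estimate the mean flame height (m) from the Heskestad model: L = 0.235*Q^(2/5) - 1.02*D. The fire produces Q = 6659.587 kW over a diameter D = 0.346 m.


Q^(2/5) = 33.836
0.235 * Q^(2/5) = 7.9515
1.02 * D = 0.35292
L = 7.5985 m

7.5985 m


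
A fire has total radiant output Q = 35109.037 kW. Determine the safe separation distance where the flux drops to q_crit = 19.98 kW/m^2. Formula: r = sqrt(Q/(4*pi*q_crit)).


4*pi*q_crit = 251.08
Q/(4*pi*q_crit) = 139.83
r = sqrt(139.83) = 11.825 m

11.825 m


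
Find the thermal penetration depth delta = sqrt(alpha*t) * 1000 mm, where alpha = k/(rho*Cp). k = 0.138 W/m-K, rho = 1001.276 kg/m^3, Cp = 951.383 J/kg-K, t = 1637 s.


alpha = 0.138 / (1001.276 * 951.383) = 1.4487e-07 m^2/s
alpha * t = 0.00023715
delta = sqrt(0.00023715) * 1000 = 15.400 mm

15.400 mm


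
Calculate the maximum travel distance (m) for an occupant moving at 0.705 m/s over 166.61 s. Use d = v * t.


d = 0.705 * 166.61 = 117.46 m

117.46 m


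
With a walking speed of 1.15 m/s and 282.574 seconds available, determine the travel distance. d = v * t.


d = 1.15 * 282.574 = 324.96 m

324.96 m


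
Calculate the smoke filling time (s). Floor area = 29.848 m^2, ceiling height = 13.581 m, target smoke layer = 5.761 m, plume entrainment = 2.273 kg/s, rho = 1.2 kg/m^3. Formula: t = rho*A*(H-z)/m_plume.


H - z = 7.82 m
t = 1.2 * 29.848 * 7.82 / 2.273 = 123.23 s

123.23 s


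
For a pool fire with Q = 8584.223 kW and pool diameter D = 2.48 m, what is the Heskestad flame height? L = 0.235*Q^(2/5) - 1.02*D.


Q^(2/5) = 37.452
0.235 * Q^(2/5) = 8.8013
1.02 * D = 2.5296
L = 6.2717 m

6.2717 m


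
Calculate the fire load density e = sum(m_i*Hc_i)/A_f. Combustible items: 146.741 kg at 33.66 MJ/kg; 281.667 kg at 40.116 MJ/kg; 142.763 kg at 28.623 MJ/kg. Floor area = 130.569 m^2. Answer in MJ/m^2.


Total energy = 146.741*33.66 + 281.667*40.116 + 142.763*28.623
= 4939.302 + 11299.35 + 4086.305
= 20324.96 MJ
e = 20324.96 / 130.569 = 155.66 MJ/m^2

155.66 MJ/m^2


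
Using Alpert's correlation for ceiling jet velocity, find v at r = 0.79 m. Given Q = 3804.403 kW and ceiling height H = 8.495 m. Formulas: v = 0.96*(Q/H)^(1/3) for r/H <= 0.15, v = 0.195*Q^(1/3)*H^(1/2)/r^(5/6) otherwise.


r/H = 0.79 / 8.495 = 0.092996
r/H <= 0.15, so v = 0.96*(Q/H)^(1/3)
Q/H = 447.84
(Q/H)^(1/3) = 7.6508
v = 0.96 * 7.6508 = 7.3448 m/s

7.3448 m/s


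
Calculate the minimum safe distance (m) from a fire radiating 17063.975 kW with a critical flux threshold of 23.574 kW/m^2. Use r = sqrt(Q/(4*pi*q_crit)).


4*pi*q_crit = 296.24
Q/(4*pi*q_crit) = 57.602
r = sqrt(57.602) = 7.5896 m

7.5896 m


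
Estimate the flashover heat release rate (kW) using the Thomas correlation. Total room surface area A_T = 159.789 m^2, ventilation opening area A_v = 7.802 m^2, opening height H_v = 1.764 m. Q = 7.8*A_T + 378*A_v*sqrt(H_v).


7.8*A_T = 1246.4
sqrt(H_v) = 1.3282
378*A_v*sqrt(H_v) = 3916.9
Q = 1246.4 + 3916.9 = 5163.3 kW

5163.3 kW


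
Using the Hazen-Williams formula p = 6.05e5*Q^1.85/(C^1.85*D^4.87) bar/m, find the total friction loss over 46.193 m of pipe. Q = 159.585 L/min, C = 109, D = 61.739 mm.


Q^1.85 = 11900
C^1.85 = 5878.1
D^4.87 = 5.2484e+08
p/m = 0.0023336 bar/m
p_total = 0.0023336 * 46.193 = 0.10780 bar

0.10780 bar


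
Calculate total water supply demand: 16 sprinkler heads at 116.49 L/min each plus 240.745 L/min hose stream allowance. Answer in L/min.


Sprinkler demand = 16 * 116.49 = 1863.84 L/min
Total = 1863.84 + 240.745 = 2104.585 L/min

2104.585 L/min


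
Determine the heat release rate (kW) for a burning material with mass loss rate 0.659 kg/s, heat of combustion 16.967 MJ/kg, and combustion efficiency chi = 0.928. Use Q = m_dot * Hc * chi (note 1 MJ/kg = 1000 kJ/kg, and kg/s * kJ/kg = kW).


Hc = 16.967 MJ/kg = 16.967 * 1000 kJ/kg = 16967 kJ/kg
Q = 0.659 kg/s * 16967 kJ/kg * 0.928 = 10376 kW

10376 kW


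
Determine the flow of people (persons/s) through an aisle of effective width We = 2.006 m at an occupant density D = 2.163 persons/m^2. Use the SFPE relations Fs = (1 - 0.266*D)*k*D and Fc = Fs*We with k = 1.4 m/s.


1 - 0.266*D = 1 - 0.266*2.163 = 0.42464
Fs = 0.42464 * 1.4 * 2.163 = 1.2859 persons/(s*m)
Fc = 1.2859 * 2.006 = 2.5795 persons/s

2.5795 persons/s


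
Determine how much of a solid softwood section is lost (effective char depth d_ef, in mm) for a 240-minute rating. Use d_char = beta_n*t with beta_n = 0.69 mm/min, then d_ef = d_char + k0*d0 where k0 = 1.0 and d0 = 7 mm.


d_char = 0.69 * 240 = 165.6 mm
d_ef = 165.6 + 1.0*7 = 172.6 mm

172.6 mm


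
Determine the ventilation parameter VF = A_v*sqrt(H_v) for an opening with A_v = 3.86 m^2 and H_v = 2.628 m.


sqrt(H_v) = 1.6211
VF = 3.86 * 1.6211 = 6.2575 m^(5/2)

6.2575 m^(5/2)


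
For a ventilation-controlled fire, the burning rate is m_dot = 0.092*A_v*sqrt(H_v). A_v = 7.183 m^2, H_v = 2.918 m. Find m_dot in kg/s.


sqrt(H_v) = 1.7082
m_dot = 0.092 * 7.183 * 1.7082 = 1.1289 kg/s

1.1289 kg/s


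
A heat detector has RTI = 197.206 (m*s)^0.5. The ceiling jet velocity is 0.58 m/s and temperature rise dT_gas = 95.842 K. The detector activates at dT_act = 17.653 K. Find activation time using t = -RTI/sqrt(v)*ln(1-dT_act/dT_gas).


dT_act/dT_gas = 0.18419
ln(1 - 0.18419) = -0.20357
t = -197.206 / sqrt(0.58) * -0.20357 = 52.714 s

52.714 s


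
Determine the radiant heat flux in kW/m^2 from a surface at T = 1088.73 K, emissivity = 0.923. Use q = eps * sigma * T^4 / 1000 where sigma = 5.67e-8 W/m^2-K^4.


T^4 = 1.4050e+12
q = 0.923 * 5.67e-8 * 1.4050e+12 / 1000 = 73.530 kW/m^2

73.530 kW/m^2


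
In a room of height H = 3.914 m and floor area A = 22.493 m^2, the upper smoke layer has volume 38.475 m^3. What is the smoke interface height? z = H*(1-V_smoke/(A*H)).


V/(A*H) = 0.43703
1 - 0.43703 = 0.56297
z = 3.914 * 0.56297 = 2.2035 m

2.2035 m


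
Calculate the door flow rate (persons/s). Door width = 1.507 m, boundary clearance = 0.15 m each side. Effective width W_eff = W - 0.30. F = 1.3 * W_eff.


W_eff = 1.507 - 0.30 = 1.207 m
F = 1.3 * 1.207 = 1.5691 persons/s

1.5691 persons/s


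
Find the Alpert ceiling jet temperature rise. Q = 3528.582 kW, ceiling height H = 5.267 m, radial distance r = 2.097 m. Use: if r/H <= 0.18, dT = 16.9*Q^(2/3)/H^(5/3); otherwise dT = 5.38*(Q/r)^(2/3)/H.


r/H = 2.097 / 5.267 = 0.39814
r/H > 0.18, so dT = 5.38*(Q/r)^(2/3)/H
Q/r = 1682.7
(Q/r)^(2/3) = 141.47
dT = 5.38 * 141.47 / 5.267 = 144.51 K

144.51 K


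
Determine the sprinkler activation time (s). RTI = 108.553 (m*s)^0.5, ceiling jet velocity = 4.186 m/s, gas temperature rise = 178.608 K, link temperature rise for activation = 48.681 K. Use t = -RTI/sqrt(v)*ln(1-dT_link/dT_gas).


dT_link/dT_gas = 0.27256
ln(1 - 0.27256) = -0.31822
t = -108.553 / sqrt(4.186) * -0.31822 = 16.884 s

16.884 s


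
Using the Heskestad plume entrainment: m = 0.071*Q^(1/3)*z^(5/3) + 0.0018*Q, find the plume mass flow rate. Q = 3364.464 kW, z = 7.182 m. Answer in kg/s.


Q^(1/3) = 14.984
z^(5/3) = 26.735
First term = 0.071 * 14.984 * 26.735 = 28.443
Second term = 0.0018 * 3364.464 = 6.0560
m = 34.499 kg/s

34.499 kg/s


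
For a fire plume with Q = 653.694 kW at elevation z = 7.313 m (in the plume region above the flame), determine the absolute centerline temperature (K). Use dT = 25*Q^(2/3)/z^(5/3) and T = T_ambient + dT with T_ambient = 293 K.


Q^(2/3) = 75.321
z^(5/3) = 27.552
dT = 25 * 75.321 / 27.552 = 68.343 K
T = 293 + 68.343 = 361.34 K

361.34 K


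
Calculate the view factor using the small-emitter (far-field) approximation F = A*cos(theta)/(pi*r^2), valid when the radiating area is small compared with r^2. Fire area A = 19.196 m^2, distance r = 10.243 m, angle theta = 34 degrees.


cos(34 deg) = 0.82904
pi*r^2 = 329.61
F = 19.196 * 0.82904 / 329.61 = 0.048281

0.048281


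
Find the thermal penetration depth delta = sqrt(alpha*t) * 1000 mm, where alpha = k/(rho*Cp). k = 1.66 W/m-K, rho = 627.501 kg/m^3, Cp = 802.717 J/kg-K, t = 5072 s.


alpha = 1.66 / (627.501 * 802.717) = 3.2956e-06 m^2/s
alpha * t = 0.016715
delta = sqrt(0.016715) * 1000 = 129.29 mm

129.29 mm


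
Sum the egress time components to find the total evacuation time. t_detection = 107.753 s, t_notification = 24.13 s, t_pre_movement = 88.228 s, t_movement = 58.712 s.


Total = 107.753 + 24.13 + 88.228 + 58.712 = 278.823 s

278.823 s


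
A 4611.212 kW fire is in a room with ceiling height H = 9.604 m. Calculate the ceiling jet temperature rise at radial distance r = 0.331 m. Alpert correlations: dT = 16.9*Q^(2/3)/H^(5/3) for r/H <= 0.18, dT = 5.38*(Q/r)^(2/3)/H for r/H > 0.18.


r/H = 0.331 / 9.604 = 0.034465
r/H <= 0.18, so dT = 16.9*Q^(2/3)/H^(5/3)
Q^(2/3) = 277.04
H^(5/3) = 43.393
dT = 16.9 * 277.04 / 43.393 = 107.90 K

107.90 K


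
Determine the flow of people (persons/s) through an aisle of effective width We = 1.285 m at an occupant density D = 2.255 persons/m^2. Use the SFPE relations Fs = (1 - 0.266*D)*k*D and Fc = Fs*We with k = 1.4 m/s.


1 - 0.266*D = 1 - 0.266*2.255 = 0.40017
Fs = 0.40017 * 1.4 * 2.255 = 1.2633 persons/(s*m)
Fc = 1.2633 * 1.285 = 1.6234 persons/s

1.6234 persons/s


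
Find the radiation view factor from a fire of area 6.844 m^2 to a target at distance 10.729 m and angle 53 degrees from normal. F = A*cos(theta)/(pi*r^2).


cos(53 deg) = 0.60182
pi*r^2 = 361.63
F = 6.844 * 0.60182 / 361.63 = 0.011390

0.011390


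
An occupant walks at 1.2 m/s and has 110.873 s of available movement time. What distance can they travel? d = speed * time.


d = 1.2 * 110.873 = 133.05 m

133.05 m


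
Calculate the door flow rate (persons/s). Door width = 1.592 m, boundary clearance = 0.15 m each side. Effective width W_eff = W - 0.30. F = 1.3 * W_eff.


W_eff = 1.592 - 0.30 = 1.292 m
F = 1.3 * 1.292 = 1.6796 persons/s

1.6796 persons/s


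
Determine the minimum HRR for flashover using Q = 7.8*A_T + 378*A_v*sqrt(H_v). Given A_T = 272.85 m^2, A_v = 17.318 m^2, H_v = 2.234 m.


7.8*A_T = 2128.23
sqrt(H_v) = 1.4947
378*A_v*sqrt(H_v) = 9784.3
Q = 2128.23 + 9784.3 = 11913 kW

11913 kW


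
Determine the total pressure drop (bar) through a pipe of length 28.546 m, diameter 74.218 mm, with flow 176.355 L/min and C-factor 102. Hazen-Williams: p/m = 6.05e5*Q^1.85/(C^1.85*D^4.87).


Q^1.85 = 14316
C^1.85 = 5198.9
D^4.87 = 1.2864e+09
p/m = 0.0012950 bar/m
p_total = 0.0012950 * 28.546 = 0.036968 bar

0.036968 bar


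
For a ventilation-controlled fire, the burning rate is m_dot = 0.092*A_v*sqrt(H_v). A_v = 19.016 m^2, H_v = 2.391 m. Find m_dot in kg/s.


sqrt(H_v) = 1.5463
m_dot = 0.092 * 19.016 * 1.5463 = 2.7052 kg/s

2.7052 kg/s


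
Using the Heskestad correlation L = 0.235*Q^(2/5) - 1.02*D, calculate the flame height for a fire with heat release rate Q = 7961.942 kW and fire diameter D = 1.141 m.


Q^(2/5) = 36.342
0.235 * Q^(2/5) = 8.5403
1.02 * D = 1.1638
L = 7.3765 m

7.3765 m


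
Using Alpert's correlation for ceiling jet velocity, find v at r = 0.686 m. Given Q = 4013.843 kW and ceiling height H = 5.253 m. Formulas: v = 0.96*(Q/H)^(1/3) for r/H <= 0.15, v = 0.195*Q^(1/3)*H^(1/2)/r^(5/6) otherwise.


r/H = 0.686 / 5.253 = 0.13059
r/H <= 0.15, so v = 0.96*(Q/H)^(1/3)
Q/H = 764.10
(Q/H)^(1/3) = 9.1422
v = 0.96 * 9.1422 = 8.7765 m/s

8.7765 m/s


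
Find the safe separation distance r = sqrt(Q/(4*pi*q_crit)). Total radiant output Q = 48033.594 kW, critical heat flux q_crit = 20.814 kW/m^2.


4*pi*q_crit = 261.56
Q/(4*pi*q_crit) = 183.65
r = sqrt(183.65) = 13.552 m

13.552 m


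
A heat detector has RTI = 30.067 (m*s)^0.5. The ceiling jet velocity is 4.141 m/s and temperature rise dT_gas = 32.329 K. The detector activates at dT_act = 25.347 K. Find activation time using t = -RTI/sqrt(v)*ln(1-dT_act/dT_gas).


dT_act/dT_gas = 0.78403
ln(1 - 0.78403) = -1.5326
t = -30.067 / sqrt(4.141) * -1.5326 = 22.645 s

22.645 s


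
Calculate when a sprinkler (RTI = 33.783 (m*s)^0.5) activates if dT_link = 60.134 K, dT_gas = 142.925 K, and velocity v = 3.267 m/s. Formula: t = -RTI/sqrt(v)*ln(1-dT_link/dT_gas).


dT_link/dT_gas = 0.42074
ln(1 - 0.42074) = -0.54600
t = -33.783 / sqrt(3.267) * -0.54600 = 10.205 s

10.205 s


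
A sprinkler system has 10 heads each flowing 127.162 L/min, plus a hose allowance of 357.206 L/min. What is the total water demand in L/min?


Sprinkler demand = 10 * 127.162 = 1271.62 L/min
Total = 1271.62 + 357.206 = 1628.826 L/min

1628.826 L/min


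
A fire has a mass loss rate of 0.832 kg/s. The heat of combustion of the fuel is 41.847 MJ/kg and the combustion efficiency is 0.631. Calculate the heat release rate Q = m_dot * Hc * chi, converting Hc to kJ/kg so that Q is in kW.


Hc = 41.847 MJ/kg = 41.847 * 1000 kJ/kg = 41847 kJ/kg
Q = 0.832 kg/s * 41847 kJ/kg * 0.631 = 21969 kW

21969 kW


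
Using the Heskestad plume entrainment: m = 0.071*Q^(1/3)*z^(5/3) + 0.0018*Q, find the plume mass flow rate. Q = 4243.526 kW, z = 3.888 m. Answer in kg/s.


Q^(1/3) = 16.190
z^(5/3) = 9.6134
First term = 0.071 * 16.190 * 9.6134 = 11.050
Second term = 0.0018 * 4243.526 = 7.6383
m = 18.689 kg/s

18.689 kg/s


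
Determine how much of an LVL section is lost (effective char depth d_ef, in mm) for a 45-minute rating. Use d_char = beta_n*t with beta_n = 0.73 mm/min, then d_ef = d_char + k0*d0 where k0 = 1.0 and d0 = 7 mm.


d_char = 0.73 * 45 = 32.85 mm
d_ef = 32.85 + 1.0*7 = 39.85 mm

39.85 mm


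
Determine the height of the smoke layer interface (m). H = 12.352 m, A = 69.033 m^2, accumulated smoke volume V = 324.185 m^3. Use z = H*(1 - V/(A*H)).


V/(A*H) = 0.38019
1 - 0.38019 = 0.61981
z = 12.352 * 0.61981 = 7.6559 m

7.6559 m


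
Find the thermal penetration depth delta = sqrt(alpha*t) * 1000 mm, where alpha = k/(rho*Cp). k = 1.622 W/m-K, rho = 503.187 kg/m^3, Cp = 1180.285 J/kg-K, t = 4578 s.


alpha = 1.622 / (503.187 * 1180.285) = 2.7311e-06 m^2/s
alpha * t = 0.012503
delta = sqrt(0.012503) * 1000 = 111.82 mm

111.82 mm


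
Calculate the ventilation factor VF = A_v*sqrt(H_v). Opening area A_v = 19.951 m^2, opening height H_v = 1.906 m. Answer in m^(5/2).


sqrt(H_v) = 1.3806
VF = 19.951 * 1.3806 = 27.544 m^(5/2)

27.544 m^(5/2)


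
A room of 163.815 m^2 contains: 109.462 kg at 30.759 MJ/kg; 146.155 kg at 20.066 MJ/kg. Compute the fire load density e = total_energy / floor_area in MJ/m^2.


Total energy = 109.462*30.759 + 146.155*20.066
= 3366.942 + 2932.746
= 6299.688 MJ
e = 6299.688 / 163.815 = 38.456 MJ/m^2

38.456 MJ/m^2


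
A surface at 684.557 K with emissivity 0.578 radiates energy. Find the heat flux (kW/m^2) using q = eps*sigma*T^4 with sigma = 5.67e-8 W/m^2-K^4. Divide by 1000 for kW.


T^4 = 2.1960e+11
q = 0.578 * 5.67e-8 * 2.1960e+11 / 1000 = 7.1970 kW/m^2

7.1970 kW/m^2


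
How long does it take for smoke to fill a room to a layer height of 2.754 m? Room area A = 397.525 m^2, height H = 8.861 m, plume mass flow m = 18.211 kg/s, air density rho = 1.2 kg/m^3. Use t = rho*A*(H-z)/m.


H - z = 6.107 m
t = 1.2 * 397.525 * 6.107 / 18.211 = 159.97 s

159.97 s


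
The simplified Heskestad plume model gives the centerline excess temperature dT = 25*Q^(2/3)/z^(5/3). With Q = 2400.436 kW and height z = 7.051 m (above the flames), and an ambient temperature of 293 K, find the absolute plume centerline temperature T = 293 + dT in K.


Q^(2/3) = 179.28
z^(5/3) = 25.927
dT = 25 * 179.28 / 25.927 = 172.87 K
T = 293 + 172.87 = 465.87 K

465.87 K


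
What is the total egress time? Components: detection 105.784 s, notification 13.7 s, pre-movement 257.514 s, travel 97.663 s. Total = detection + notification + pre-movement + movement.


Total = 105.784 + 13.7 + 257.514 + 97.663 = 474.661 s

474.661 s


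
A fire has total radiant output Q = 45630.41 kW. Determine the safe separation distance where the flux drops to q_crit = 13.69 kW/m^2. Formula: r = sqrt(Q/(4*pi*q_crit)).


4*pi*q_crit = 172.03
Q/(4*pi*q_crit) = 265.24
r = sqrt(265.24) = 16.286 m

16.286 m


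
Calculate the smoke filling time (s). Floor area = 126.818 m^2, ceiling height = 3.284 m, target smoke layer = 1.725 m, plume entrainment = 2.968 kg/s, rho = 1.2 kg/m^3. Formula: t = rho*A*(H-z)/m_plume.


H - z = 1.559 m
t = 1.2 * 126.818 * 1.559 / 2.968 = 79.936 s

79.936 s


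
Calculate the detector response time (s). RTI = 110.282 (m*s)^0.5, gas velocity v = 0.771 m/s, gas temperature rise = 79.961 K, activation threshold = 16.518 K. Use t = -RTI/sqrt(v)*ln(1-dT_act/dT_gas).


dT_act/dT_gas = 0.20658
ln(1 - 0.20658) = -0.23140
t = -110.282 / sqrt(0.771) * -0.23140 = 29.063 s

29.063 s


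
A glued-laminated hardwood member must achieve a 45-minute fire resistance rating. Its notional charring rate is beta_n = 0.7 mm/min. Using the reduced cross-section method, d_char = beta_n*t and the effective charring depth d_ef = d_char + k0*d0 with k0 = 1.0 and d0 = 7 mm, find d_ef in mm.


d_char = 0.7 * 45 = 31.5 mm
d_ef = 31.5 + 1.0*7 = 38.5 mm

38.5 mm


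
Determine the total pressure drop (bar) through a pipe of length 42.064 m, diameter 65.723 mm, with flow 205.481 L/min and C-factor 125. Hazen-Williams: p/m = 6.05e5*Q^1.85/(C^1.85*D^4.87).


Q^1.85 = 18994
C^1.85 = 7573.3
D^4.87 = 7.1168e+08
p/m = 0.0021321 bar/m
p_total = 0.0021321 * 42.064 = 0.089686 bar

0.089686 bar


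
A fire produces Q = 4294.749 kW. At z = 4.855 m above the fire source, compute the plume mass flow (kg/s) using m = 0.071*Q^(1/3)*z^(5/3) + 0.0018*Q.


Q^(1/3) = 16.255
z^(5/3) = 13.920
First term = 0.071 * 16.255 * 13.920 = 16.065
Second term = 0.0018 * 4294.749 = 7.7305
m = 23.796 kg/s

23.796 kg/s


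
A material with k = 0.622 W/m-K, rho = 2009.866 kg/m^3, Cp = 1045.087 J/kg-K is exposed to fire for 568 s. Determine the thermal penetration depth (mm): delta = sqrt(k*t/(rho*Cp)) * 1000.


alpha = 0.622 / (2009.866 * 1045.087) = 2.9612e-07 m^2/s
alpha * t = 0.00016820
delta = sqrt(0.00016820) * 1000 = 12.969 mm

12.969 mm


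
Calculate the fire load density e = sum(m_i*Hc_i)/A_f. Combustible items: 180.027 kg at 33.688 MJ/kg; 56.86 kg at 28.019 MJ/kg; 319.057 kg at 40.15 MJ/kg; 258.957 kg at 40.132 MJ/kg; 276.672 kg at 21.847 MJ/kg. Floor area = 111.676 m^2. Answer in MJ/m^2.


Total energy = 180.027*33.688 + 56.86*28.019 + 319.057*40.15 + 258.957*40.132 + 276.672*21.847
= 6064.750 + 1593.160 + 12810.14 + 10392.46 + 6044.453
= 36904.96 MJ
e = 36904.96 / 111.676 = 330.46 MJ/m^2

330.46 MJ/m^2


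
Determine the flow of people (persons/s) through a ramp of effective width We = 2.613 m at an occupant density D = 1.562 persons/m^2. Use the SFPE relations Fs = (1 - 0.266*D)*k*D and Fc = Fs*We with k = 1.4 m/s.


1 - 0.266*D = 1 - 0.266*1.562 = 0.58451
Fs = 0.58451 * 1.4 * 1.562 = 1.2782 persons/(s*m)
Fc = 1.2782 * 2.613 = 3.3399 persons/s

3.3399 persons/s


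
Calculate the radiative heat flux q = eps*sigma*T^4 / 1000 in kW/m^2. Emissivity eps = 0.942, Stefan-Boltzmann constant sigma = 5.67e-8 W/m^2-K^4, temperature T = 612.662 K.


T^4 = 1.4089e+11
q = 0.942 * 5.67e-8 * 1.4089e+11 / 1000 = 7.5252 kW/m^2

7.5252 kW/m^2


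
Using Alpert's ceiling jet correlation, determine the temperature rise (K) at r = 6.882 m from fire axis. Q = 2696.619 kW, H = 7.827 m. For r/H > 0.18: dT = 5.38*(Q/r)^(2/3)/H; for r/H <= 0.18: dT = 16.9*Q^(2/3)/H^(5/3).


r/H = 6.882 / 7.827 = 0.87926
r/H > 0.18, so dT = 5.38*(Q/r)^(2/3)/H
Q/r = 391.84
(Q/r)^(2/3) = 53.547
dT = 5.38 * 53.547 / 7.827 = 36.806 K

36.806 K


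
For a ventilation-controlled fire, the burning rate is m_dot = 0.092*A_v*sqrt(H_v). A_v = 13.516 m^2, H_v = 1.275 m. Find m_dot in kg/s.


sqrt(H_v) = 1.1292
m_dot = 0.092 * 13.516 * 1.1292 = 1.4041 kg/s

1.4041 kg/s


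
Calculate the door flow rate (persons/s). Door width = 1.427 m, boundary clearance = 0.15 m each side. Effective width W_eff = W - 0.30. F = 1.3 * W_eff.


W_eff = 1.427 - 0.30 = 1.127 m
F = 1.3 * 1.127 = 1.4651 persons/s

1.4651 persons/s


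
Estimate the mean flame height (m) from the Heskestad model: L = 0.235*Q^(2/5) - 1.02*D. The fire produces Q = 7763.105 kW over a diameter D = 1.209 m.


Q^(2/5) = 35.976
0.235 * Q^(2/5) = 8.4544
1.02 * D = 1.2332
L = 7.2212 m

7.2212 m


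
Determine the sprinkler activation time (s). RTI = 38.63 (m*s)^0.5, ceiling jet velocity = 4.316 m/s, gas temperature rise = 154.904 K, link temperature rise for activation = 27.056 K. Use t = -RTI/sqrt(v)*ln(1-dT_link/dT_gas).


dT_link/dT_gas = 0.17466
ln(1 - 0.17466) = -0.19196
t = -38.63 / sqrt(4.316) * -0.19196 = 3.5695 s

3.5695 s


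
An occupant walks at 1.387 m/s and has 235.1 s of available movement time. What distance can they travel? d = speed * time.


d = 1.387 * 235.1 = 326.08 m

326.08 m


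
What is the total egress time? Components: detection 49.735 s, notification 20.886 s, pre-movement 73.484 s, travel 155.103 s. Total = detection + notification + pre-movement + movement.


Total = 49.735 + 20.886 + 73.484 + 155.103 = 299.208 s

299.208 s


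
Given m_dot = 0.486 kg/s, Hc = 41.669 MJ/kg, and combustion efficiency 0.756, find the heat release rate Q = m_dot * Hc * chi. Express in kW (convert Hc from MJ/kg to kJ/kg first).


Hc = 41.669 MJ/kg = 41.669 * 1000 kJ/kg = 41669 kJ/kg
Q = 0.486 kg/s * 41669 kJ/kg * 0.756 = 15310 kW

15310 kW


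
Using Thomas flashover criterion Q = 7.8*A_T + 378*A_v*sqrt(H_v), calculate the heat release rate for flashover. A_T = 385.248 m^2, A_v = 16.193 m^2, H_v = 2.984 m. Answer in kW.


7.8*A_T = 3004.9
sqrt(H_v) = 1.7274
378*A_v*sqrt(H_v) = 10573
Q = 3004.9 + 10573 = 13578 kW

13578 kW


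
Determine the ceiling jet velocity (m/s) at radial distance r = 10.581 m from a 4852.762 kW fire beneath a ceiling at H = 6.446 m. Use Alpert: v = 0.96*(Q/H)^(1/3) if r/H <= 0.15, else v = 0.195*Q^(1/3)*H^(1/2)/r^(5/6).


r/H = 10.581 / 6.446 = 1.6415
r/H > 0.15, so v = 0.195*Q^(1/3)*H^(1/2)/r^(5/6)
Q^(1/3) = 16.930
H^(1/2) = 2.5389
r^(5/6) = 7.1412
v = 0.195 * 16.930 * 2.5389 / 7.1412 = 1.1737 m/s

1.1737 m/s


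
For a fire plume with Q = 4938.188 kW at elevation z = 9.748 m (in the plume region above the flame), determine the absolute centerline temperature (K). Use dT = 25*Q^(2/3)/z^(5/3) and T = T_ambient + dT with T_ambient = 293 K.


Q^(2/3) = 289.99
z^(5/3) = 44.483
dT = 25 * 289.99 / 44.483 = 162.98 K
T = 293 + 162.98 = 455.98 K

455.98 K


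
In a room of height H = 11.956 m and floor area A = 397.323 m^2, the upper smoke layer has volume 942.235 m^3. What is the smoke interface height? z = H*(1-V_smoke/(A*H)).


V/(A*H) = 0.19835
1 - 0.19835 = 0.80165
z = 11.956 * 0.80165 = 9.5845 m

9.5845 m


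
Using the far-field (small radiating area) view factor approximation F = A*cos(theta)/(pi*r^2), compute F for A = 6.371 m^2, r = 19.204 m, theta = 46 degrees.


cos(46 deg) = 0.69466
pi*r^2 = 1158.6
F = 6.371 * 0.69466 / 1158.6 = 0.0038198

0.0038198


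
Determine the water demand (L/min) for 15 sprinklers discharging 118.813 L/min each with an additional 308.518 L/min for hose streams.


Sprinkler demand = 15 * 118.813 = 1782.195 L/min
Total = 1782.195 + 308.518 = 2090.713 L/min

2090.713 L/min


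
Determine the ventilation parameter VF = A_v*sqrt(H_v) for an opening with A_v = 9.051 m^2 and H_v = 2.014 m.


sqrt(H_v) = 1.4192
VF = 9.051 * 1.4192 = 12.845 m^(5/2)

12.845 m^(5/2)


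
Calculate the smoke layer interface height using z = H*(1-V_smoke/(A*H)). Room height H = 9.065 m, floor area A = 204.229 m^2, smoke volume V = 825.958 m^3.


V/(A*H) = 0.44614
1 - 0.44614 = 0.55386
z = 9.065 * 0.55386 = 5.0207 m

5.0207 m


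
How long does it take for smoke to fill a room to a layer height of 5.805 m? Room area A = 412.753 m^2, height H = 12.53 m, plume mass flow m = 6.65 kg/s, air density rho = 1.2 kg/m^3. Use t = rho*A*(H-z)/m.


H - z = 6.725 m
t = 1.2 * 412.753 * 6.725 / 6.65 = 500.89 s

500.89 s


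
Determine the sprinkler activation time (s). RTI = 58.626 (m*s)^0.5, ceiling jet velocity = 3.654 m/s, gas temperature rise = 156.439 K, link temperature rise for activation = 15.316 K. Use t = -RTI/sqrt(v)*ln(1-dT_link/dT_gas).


dT_link/dT_gas = 0.097904
ln(1 - 0.097904) = -0.10303
t = -58.626 / sqrt(3.654) * -0.10303 = 3.1600 s

3.1600 s


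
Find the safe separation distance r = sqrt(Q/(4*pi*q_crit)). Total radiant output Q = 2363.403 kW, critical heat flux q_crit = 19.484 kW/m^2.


4*pi*q_crit = 244.84
Q/(4*pi*q_crit) = 9.6527
r = sqrt(9.6527) = 3.1069 m

3.1069 m


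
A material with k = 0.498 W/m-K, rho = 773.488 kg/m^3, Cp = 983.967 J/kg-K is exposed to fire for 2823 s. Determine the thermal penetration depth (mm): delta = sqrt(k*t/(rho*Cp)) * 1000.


alpha = 0.498 / (773.488 * 983.967) = 6.5433e-07 m^2/s
alpha * t = 0.0018472
delta = sqrt(0.0018472) * 1000 = 42.979 mm

42.979 mm


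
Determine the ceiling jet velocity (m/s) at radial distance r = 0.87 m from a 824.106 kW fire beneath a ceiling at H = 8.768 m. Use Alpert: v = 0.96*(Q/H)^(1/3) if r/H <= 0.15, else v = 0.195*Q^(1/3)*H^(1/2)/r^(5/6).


r/H = 0.87 / 8.768 = 0.099224
r/H <= 0.15, so v = 0.96*(Q/H)^(1/3)
Q/H = 93.990
(Q/H)^(1/3) = 4.5467
v = 0.96 * 4.5467 = 4.3648 m/s

4.3648 m/s


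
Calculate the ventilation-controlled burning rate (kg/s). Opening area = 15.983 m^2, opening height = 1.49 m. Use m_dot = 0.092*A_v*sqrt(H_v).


sqrt(H_v) = 1.2207
m_dot = 0.092 * 15.983 * 1.2207 = 1.7949 kg/s

1.7949 kg/s


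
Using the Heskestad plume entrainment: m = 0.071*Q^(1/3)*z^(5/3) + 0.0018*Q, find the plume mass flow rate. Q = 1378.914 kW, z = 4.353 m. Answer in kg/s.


Q^(1/3) = 11.130
z^(5/3) = 11.605
First term = 0.071 * 11.130 * 11.605 = 9.1710
Second term = 0.0018 * 1378.914 = 2.4820
m = 11.653 kg/s

11.653 kg/s


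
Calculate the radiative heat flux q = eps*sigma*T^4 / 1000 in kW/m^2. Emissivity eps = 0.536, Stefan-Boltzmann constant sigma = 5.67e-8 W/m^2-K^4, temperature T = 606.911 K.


T^4 = 1.3568e+11
q = 0.536 * 5.67e-8 * 1.3568e+11 / 1000 = 4.1233 kW/m^2

4.1233 kW/m^2


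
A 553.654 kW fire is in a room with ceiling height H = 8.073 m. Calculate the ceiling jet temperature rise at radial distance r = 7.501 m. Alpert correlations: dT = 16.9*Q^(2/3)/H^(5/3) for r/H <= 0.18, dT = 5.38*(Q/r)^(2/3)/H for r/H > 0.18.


r/H = 7.501 / 8.073 = 0.92915
r/H > 0.18, so dT = 5.38*(Q/r)^(2/3)/H
Q/r = 73.811
(Q/r)^(2/3) = 17.596
dT = 5.38 * 17.596 / 8.073 = 11.726 K

11.726 K


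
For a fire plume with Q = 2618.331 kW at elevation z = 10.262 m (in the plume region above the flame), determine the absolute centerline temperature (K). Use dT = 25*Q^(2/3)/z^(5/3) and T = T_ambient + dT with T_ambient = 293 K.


Q^(2/3) = 189.97
z^(5/3) = 48.460
dT = 25 * 189.97 / 48.460 = 98.002 K
T = 293 + 98.002 = 391.00 K

391.00 K


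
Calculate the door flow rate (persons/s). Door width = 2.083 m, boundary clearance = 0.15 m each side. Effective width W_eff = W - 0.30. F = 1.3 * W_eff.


W_eff = 2.083 - 0.30 = 1.783 m
F = 1.3 * 1.783 = 2.3179 persons/s

2.3179 persons/s


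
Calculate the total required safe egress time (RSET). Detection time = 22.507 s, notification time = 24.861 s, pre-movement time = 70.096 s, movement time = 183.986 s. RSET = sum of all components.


Total = 22.507 + 24.861 + 70.096 + 183.986 = 301.45 s

301.45 s


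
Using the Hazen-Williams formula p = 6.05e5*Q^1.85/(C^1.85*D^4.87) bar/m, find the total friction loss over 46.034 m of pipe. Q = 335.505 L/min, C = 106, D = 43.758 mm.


Q^1.85 = 47048
C^1.85 = 5582.3
D^4.87 = 9.8163e+07
p/m = 0.051944 bar/m
p_total = 0.051944 * 46.034 = 2.3912 bar

2.3912 bar


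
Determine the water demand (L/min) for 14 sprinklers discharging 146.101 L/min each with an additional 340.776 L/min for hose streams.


Sprinkler demand = 14 * 146.101 = 2045.414 L/min
Total = 2045.414 + 340.776 = 2386.19 L/min

2386.19 L/min


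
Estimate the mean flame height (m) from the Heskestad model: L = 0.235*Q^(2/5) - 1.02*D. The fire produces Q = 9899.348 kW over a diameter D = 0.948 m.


Q^(2/5) = 39.650
0.235 * Q^(2/5) = 9.3177
1.02 * D = 0.96696
L = 8.3508 m

8.3508 m


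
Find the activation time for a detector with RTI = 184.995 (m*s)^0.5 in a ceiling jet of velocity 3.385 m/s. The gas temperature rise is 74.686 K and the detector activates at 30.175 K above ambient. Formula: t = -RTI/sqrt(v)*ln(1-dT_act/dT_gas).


dT_act/dT_gas = 0.40402
ln(1 - 0.40402) = -0.51756
t = -184.995 / sqrt(3.385) * -0.51756 = 52.040 s

52.040 s


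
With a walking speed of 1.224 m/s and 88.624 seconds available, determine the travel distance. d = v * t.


d = 1.224 * 88.624 = 108.48 m

108.48 m


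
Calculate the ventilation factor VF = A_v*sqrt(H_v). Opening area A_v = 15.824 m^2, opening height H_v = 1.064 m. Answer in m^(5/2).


sqrt(H_v) = 1.0315
VF = 15.824 * 1.0315 = 16.323 m^(5/2)

16.323 m^(5/2)


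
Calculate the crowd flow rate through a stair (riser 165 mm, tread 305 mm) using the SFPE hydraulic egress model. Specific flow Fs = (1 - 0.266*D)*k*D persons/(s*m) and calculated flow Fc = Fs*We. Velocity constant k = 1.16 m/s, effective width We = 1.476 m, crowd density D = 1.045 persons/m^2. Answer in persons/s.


1 - 0.266*D = 1 - 0.266*1.045 = 0.72203
Fs = 0.72203 * 1.16 * 1.045 = 0.87524 persons/(s*m)
Fc = 0.87524 * 1.476 = 1.2919 persons/s

1.2919 persons/s


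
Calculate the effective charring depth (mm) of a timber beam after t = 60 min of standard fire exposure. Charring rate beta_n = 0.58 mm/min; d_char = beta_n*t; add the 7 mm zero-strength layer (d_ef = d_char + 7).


d_char = 0.58 * 60 = 34.8 mm
d_ef = 34.8 + 1.0*7 = 41.8 mm

41.8 mm


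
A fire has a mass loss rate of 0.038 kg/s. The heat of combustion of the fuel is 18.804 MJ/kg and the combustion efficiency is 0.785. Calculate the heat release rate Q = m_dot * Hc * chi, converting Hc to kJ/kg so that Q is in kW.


Hc = 18.804 MJ/kg = 18.804 * 1000 kJ/kg = 18804 kJ/kg
Q = 0.038 kg/s * 18804 kJ/kg * 0.785 = 560.92 kW

560.92 kW


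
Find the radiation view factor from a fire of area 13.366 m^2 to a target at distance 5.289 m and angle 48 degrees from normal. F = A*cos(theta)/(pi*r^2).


cos(48 deg) = 0.66913
pi*r^2 = 87.881
F = 13.366 * 0.66913 / 87.881 = 0.10177

0.10177


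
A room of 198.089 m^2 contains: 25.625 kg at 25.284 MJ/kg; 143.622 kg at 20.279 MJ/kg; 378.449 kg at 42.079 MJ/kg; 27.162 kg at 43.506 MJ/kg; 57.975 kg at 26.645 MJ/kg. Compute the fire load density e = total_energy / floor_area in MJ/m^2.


Total energy = 25.625*25.284 + 143.622*20.279 + 378.449*42.079 + 27.162*43.506 + 57.975*26.645
= 647.9025 + 2912.511 + 15924.76 + 1181.710 + 1544.744
= 22211.62 MJ
e = 22211.62 / 198.089 = 112.13 MJ/m^2

112.13 MJ/m^2


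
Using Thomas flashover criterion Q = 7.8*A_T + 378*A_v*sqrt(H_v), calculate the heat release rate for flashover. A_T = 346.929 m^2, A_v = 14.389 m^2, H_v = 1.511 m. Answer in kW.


7.8*A_T = 2706.0
sqrt(H_v) = 1.2292
378*A_v*sqrt(H_v) = 6685.8
Q = 2706.0 + 6685.8 = 9391.9 kW

9391.9 kW
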